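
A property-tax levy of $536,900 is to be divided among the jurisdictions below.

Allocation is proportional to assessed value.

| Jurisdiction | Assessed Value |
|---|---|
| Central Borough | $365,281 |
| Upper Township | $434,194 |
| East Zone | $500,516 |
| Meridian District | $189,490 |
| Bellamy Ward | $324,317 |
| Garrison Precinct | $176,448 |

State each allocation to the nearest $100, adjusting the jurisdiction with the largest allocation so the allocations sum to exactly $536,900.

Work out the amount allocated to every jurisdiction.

Central Borough: $98,500 | Upper Township: $117,100 | East Zone: $135,100 | Meridian District: $51,100 | Bellamy Ward: $87,500 | Garrison Precinct: $47,600

Assessed value total: 1,990,246.
Raw shares: Central Borough 365,281/1,990,246 × $536,900 = 98,540.27; Upper Township 434,194/1,990,246 × $536,900 = 117,130.63; East Zone 500,516/1,990,246 × $536,900 = 135,022.02; Meridian District 189,490/1,990,246 × $536,900 = 51,117.89; Bellamy Ward 324,317/1,990,246 × $536,900 = 87,489.59; Garrison Precinct 176,448/1,990,246 × $536,900 = 47,599.61.
At nearest $100: Central Borough $98,500; Upper Township $117,100; East Zone $135,000; Meridian District $51,100; Bellamy Ward $87,500; Garrison Precinct $47,600. Sum = $536,800.
Difference $536,900 − $536,800 = +$100 applied to largest allocation (East Zone): East Zone becomes $135,100.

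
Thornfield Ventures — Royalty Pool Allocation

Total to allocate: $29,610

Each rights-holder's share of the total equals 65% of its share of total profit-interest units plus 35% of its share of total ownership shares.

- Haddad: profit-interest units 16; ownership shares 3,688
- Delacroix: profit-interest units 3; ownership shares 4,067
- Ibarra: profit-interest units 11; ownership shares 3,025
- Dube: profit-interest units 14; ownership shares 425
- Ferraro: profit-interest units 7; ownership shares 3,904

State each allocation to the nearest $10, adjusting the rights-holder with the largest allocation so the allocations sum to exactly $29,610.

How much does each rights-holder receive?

Totals — profit-interest units 51, ownership shares 15,109.
Composite weights (65% profit-interest units + 35% ownership shares): Haddad 0.2894; Delacroix 0.1324; Ibarra 0.2103; Dube 0.1883; Ferraro 0.1797.
Proportional shares: Haddad 8,567.77; Delacroix 3,921.77; Ibarra 6,226.10; Dube 5,574.87; Ferraro 5,319.49.
Rounded to nearest $10: Haddad $8,570; Delacroix $3,920; Ibarra $6,230; Dube $5,570; Ferraro $5,320. Sum = $29,610.
Rounded total matches; no reconciliation needed.

Haddad: $8,570 · Delacroix: $3,920 · Ibarra: $6,230 · Dube: $5,570 · Ferraro: $5,320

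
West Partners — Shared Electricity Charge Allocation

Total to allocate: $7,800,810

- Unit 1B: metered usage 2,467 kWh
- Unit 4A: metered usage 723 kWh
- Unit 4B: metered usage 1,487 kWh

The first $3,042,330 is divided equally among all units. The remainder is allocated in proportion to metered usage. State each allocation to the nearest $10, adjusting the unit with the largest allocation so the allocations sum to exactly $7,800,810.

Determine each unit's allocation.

Unit 1B: $3,524,080 · Unit 4A: $1,749,710 · Unit 4B: $2,527,020

Equal tier: $3,042,330 ÷ 3 = $1,014,110 apiece.
Remainder $4,758,480 by metered usage (total 4,677): Unit 1B 2,509,978.65 → $2,509,980; Unit 4A 735,595.69 → $735,600; Unit 4B 1,512,905.66 → $1,512,910.
Rounding difference −$10 on remainder applied to Unit 1B.
Totals: Unit 1B $1,014,110 + $2,509,970 = $3,524,080; Unit 4A $1,014,110 + $735,600 = $1,749,710; Unit 4B $1,014,110 + $1,512,910 = $2,527,020.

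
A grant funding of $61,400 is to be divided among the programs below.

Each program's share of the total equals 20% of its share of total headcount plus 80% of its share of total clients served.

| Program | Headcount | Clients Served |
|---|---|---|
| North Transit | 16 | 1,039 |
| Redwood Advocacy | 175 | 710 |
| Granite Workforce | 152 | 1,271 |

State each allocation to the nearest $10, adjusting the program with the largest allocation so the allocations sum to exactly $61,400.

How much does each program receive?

Headcount total 343; clients served total 3,020.
Composite weights (20% headcount + 80% clients served): North Transit 0.2846; Redwood Advocacy 0.2901; Granite Workforce 0.4253.
Unrounded shares: North Transit 17,472.06; Redwood Advocacy 17,813.39; Granite Workforce 26,114.55.
Rounded to nearest $10: North Transit $17,470; Redwood Advocacy $17,810; Granite Workforce $26,110. Sum = $61,390.
Difference $61,400 − $61,390 = +$10 applied to largest allocation (Granite Workforce): Granite Workforce becomes $26,120.

North Transit: $17,470; Redwood Advocacy: $17,810; Granite Workforce: $26,120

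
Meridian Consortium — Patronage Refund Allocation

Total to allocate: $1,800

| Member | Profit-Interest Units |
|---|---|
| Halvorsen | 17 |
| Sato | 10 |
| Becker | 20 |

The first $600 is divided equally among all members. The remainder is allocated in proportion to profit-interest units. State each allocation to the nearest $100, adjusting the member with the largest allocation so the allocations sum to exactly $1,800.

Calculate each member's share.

$600 shared equally gives $200 per member.
Remainder $1,200 by profit-interest units (total 47): Halvorsen 434.04 → $400; Sato 255.32 → $300; Becker 510.64 → $500.
Totals: Halvorsen $200 + $400 = $600; Sato $200 + $300 = $500; Becker $200 + $500 = $700.

Halvorsen: $600 | Sato: $500 | Becker: $700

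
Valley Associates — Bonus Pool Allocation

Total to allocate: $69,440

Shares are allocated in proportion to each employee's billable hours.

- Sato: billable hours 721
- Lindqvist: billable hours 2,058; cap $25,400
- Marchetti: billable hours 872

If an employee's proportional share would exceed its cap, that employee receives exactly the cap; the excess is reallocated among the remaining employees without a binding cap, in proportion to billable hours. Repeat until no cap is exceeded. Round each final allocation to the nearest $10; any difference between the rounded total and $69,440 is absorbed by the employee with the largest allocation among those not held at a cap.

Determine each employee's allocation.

Sato: $19,930 · Lindqvist: $25,400 · Marchetti: $24,110

Billable hours total: 3,651.
Proportional shares (ignoring caps): Sato 13,713.02; Lindqvist 39,142.02; Marchetti 16,584.96.
Cap binds for Lindqvist ($25,400); residual $44,040 reallocated over remaining billable hours 1,593.
Redistributed shares: Sato 19,932.73 → $19,930; Marchetti 24,107.27 → $24,110.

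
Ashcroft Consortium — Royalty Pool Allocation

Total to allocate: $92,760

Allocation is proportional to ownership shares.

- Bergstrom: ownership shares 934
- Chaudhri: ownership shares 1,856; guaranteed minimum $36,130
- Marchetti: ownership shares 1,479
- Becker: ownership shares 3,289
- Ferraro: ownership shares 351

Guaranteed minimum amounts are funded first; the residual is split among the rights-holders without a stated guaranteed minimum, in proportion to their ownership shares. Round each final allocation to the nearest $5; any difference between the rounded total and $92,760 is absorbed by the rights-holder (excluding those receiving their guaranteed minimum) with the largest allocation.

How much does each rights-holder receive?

Bergstrom: $8,740 · Chaudhri: $36,130 · Marchetti: $13,835 · Becker: $30,770 · Ferraro: $3,285

Guaranteed amounts: Chaudhri $36,130. Balance $56,630.
Balance split over remaining ownership shares 6,053: Bergstrom 8,738.22 → $8,740; Marchetti 13,837.07 → $13,835; Becker 30,770.87 → $30,770; Ferraro 3,283.85 → $3,285.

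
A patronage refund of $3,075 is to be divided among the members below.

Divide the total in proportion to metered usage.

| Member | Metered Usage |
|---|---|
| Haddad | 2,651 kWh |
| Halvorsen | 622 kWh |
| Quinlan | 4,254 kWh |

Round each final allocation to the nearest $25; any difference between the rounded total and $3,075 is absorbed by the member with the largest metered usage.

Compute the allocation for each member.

Sum of metered usage: 2,651 + 622 + 4,254 = 7,527.
Proportional shares: Haddad 1,083.01; Halvorsen 254.11; Quinlan 1,737.88.
At nearest $25: Haddad $1,075; Halvorsen $250; Quinlan $1,750. Sum = $3,075.
Rounded total matches; no reconciliation needed.

Haddad: $1,075 | Halvorsen: $250 | Quinlan: $1,750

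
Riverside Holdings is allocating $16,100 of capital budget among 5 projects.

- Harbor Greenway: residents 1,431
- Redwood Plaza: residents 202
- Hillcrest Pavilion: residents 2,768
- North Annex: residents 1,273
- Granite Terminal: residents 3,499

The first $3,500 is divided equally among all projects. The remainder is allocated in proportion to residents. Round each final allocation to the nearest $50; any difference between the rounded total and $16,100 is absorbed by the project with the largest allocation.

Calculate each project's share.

Harbor Greenway: $2,650 · Redwood Plaza: $1,000 · Hillcrest Pavilion: $4,500 · North Annex: $2,450 · Granite Terminal: $5,500

Equal tier: $3,500 ÷ 5 = $700 apiece.
Remainder $12,600 by residents (total 9,173): Harbor Greenway 1,965.62 → $1,950; Redwood Plaza 277.47 → $300; Hillcrest Pavilion 3,802.11 → $3,800; North Annex 1,748.59 → $1,750; Granite Terminal 4,806.21 → $4,800.
Totals: Harbor Greenway $700 + $1,950 = $2,650; Redwood Plaza $700 + $300 = $1,000; Hillcrest Pavilion $700 + $3,800 = $4,500; North Annex $700 + $1,750 = $2,450; Granite Terminal $700 + $4,800 = $5,500.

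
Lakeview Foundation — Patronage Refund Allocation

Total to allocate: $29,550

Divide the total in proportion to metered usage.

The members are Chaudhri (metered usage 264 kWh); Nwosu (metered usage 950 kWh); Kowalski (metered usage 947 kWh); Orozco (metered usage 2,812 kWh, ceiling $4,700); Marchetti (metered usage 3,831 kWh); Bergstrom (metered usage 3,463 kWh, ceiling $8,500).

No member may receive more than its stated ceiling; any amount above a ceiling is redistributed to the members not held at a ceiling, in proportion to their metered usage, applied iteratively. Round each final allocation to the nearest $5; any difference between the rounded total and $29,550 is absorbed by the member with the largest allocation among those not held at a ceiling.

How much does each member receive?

Metered usage total: 12,267.
Unconstrained shares: Chaudhri 635.95; Nwosu 2,288.46; Kowalski 2,281.23; Orozco 6,773.83; Marchetti 9,228.50; Bergstrom 8,342.03.
Cap binds for Orozco ($4,700); remaining pool $24,850 reallocated over remaining metered usage 9,455.
Cap binds for Bergstrom ($8,500); remaining pool $16,350 reallocated over remaining metered usage 5,992.
Shares after redistribution: Chaudhri 720.36 → $720; Nwosu 2,592.21 → $2,590; Kowalski 2,584.02 → $2,585; Marchetti 10,453.41 → $10,455.

Chaudhri: $720 | Nwosu: $2,590 | Kowalski: $2,585 | Orozco: $4,700 | Marchetti: $10,455 | Bergstrom: $8,500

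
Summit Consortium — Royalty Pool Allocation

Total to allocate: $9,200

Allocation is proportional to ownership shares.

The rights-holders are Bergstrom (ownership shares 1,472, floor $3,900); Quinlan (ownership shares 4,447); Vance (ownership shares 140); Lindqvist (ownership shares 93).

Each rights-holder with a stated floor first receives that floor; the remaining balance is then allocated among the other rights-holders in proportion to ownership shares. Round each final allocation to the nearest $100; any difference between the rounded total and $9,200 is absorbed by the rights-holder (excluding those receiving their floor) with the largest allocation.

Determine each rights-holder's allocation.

Guaranteed amounts: Bergstrom $3,900. Balance $5,300.
Balance split over remaining ownership shares 4,680: Quinlan 5,036.13 → $5,000; Vance 158.55 → $200; Lindqvist 105.32 → $100.

Bergstrom: $3,900 · Quinlan: $5,000 · Vance: $200 · Lindqvist: $100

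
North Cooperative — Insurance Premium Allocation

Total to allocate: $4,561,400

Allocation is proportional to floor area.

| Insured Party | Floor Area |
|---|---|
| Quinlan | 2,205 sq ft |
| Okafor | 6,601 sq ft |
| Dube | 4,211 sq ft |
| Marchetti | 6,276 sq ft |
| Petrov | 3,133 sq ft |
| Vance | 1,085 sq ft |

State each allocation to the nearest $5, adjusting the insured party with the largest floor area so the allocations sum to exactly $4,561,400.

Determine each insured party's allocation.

Quinlan: $427,795 | Okafor: $1,280,675 | Dube: $816,980 | Marchetti: $1,217,615 | Petrov: $607,835 | Vance: $210,500

Combined floor area = 23,511.
Pro-rata amounts: Quinlan 2,205/23,511 × $4,561,400 = 427,794.95; Okafor 6,601/23,511 × $4,561,400 = 1,280,668.68; Dube 4,211/23,511 × $4,561,400 = 816,981.64; Marchetti 6,276/23,511 × $4,561,400 = 1,217,615.01; Petrov 3,133/23,511 × $4,561,400 = 607,837.45; Vance 1,085/23,511 × $4,561,400 = 210,502.28.
At nearest $5: Quinlan $427,795; Okafor $1,280,670; Dube $816,980; Marchetti $1,217,615; Petrov $607,835; Vance $210,500. Sum = $4,561,395.
Difference $4,561,400 − $4,561,395 = +$5 applied to largest floor area (Okafor): Okafor becomes $1,280,675.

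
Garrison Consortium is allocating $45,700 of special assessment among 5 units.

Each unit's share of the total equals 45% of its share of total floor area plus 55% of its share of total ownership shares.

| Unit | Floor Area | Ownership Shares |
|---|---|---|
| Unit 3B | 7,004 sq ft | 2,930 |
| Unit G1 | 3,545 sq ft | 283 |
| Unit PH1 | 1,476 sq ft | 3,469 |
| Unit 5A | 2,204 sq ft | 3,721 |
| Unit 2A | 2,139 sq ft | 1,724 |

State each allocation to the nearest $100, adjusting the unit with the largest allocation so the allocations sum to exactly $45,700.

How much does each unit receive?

Floor area total 16,368; ownership shares total 12,127.
Composite weights (45% floor area + 55% ownership shares): Unit 3B 0.3254; Unit G1 0.1103; Unit PH1 0.1979; Unit 5A 0.2294; Unit 2A 0.1370.
Proportional shares: Unit 3B 14,872.79; Unit G1 5,040.55; Unit PH1 9,044.48; Unit 5A 10,481.46; Unit 2A 6,260.72.
At nearest $100: Unit 3B $14,900; Unit G1 $5,000; Unit PH1 $9,000; Unit 5A $10,500; Unit 2A $6,300. Sum = $45,700.
No rounding difference to absorb.

Unit 3B: $14,900 · Unit G1: $5,000 · Unit PH1: $9,000 · Unit 5A: $10,500 · Unit 2A: $6,300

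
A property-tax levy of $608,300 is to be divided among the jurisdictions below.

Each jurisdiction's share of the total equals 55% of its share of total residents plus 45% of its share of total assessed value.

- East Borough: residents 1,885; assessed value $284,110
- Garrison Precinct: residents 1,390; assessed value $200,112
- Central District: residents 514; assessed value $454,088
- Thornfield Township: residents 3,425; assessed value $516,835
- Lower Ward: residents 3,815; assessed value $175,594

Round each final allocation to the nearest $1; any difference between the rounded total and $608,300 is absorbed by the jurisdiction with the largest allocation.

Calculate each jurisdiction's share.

East Borough: $104,872 | Garrison Precinct: $75,756 | Central District: $91,815 | Thornfield Township: $190,654 | Lower Ward: $145,203

Residents total 11,029; assessed value total 1,630,739.
Blended shares (55% residents + 45% assessed value): East Borough 0.1724; Garrison Precinct 0.1245; Central District 0.1509; Thornfield Township 0.3134; Lower Ward 0.2387.
Raw shares: East Borough 104,872.08; Garrison Precinct 75,756.38; Central District 91,815.18; Thornfield Township 190,653.12; Lower Ward 145,203.24.
At nearest $1: East Borough $104,872; Garrison Precinct $75,756; Central District $91,815; Thornfield Township $190,653; Lower Ward $145,203. Sum = $608,299.
Difference $608,300 − $608,299 = +$1 applied to largest allocation (Thornfield Township): Thornfield Township becomes $190,654.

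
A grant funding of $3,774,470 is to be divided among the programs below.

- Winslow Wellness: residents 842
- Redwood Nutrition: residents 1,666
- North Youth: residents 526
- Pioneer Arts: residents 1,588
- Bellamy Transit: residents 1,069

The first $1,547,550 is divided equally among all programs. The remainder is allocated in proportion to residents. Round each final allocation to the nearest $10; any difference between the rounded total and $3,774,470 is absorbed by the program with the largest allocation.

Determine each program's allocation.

$1,547,550 shared equally gives $309,510 per program.
Remainder $2,226,920 by residents (total 5,691): Winslow Wellness 329,479.29 → $329,480; Redwood Nutrition 651,915.08 → $651,920; North Youth 205,826.73 → $205,830; Pioneer Arts 621,393.25 → $621,390; Bellamy Transit 418,305.65 → $418,310.
Rounding difference −$10 on remainder applied to Redwood Nutrition.
Totals: Winslow Wellness $309,510 + $329,480 = $638,990; Redwood Nutrition $309,510 + $651,910 = $961,420; North Youth $309,510 + $205,830 = $515,340; Pioneer Arts $309,510 + $621,390 = $930,900; Bellamy Transit $309,510 + $418,310 = $727,820.

Winslow Wellness: $638,990 | Redwood Nutrition: $961,420 | North Youth: $515,340 | Pioneer Arts: $930,900 | Bellamy Transit: $727,820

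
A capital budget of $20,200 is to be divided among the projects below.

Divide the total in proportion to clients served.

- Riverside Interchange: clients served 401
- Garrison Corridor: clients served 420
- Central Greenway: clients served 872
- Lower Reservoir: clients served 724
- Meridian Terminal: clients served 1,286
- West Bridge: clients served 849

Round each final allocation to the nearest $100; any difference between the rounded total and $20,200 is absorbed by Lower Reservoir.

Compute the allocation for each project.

Clients served total: 4,552.
Pro-rata amounts: Riverside Interchange 401/4,552 × $20,200 = 1,779.48; Garrison Corridor 420/4,552 × $20,200 = 1,863.80; Central Greenway 872/4,552 × $20,200 = 3,869.60; Lower Reservoir 724/4,552 × $20,200 = 3,212.83; Meridian Terminal 1,286/4,552 × $20,200 = 5,706.77; West Bridge 849/4,552 × $20,200 = 3,767.53.
At nearest $100: Riverside Interchange $1,800; Garrison Corridor $1,900; Central Greenway $3,900; Lower Reservoir $3,200; Meridian Terminal $5,700; West Bridge $3,800. Sum = $20,300.
Difference $20,200 − $20,300 = −$100 applied to Lower Reservoir: Lower Reservoir becomes $3,100.

Riverside Interchange: $1,800 · Garrison Corridor: $1,900 · Central Greenway: $3,900 · Lower Reservoir: $3,100 · Meridian Terminal: $5,700 · West Bridge: $3,800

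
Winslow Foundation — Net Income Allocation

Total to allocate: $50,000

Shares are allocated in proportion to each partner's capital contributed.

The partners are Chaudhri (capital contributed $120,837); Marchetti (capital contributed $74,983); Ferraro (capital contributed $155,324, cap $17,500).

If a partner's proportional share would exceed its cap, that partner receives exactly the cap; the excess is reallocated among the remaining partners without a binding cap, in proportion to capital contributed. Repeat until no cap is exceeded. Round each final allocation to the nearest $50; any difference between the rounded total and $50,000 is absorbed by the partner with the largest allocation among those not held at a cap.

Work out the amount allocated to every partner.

Chaudhri: $20,050 · Marchetti: $12,450 · Ferraro: $17,500

Total capital contributed = 351,144.
Proportional shares (ignoring caps): Chaudhri 17,206.19; Marchetti 10,676.96; Ferraro 22,116.85.
Capped: Ferraro ($17,500); balance $32,500 reallocated over remaining capital contributed 195,820.
Redistributed shares: Chaudhri 20,055.17 → $20,050; Marchetti 12,444.83 → $12,450.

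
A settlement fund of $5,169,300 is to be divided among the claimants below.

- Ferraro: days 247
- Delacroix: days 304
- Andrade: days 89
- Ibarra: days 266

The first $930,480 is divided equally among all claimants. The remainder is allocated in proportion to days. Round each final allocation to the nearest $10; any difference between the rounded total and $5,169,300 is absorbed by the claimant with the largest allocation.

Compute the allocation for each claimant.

$930,480 shared equally gives $232,620 per claimant.
Remainder $4,238,820 by days (total 906): Ferraro 1,155,616.49 → $1,155,620; Delacroix 1,422,297.22 → $1,422,300; Andrade 416,396.23 → $416,400; Ibarra 1,244,510.07 → $1,244,510.
Rounding difference −$10 on remainder applied to Delacroix.
Totals: Ferraro $232,620 + $1,155,620 = $1,388,240; Delacroix $232,620 + $1,422,290 = $1,654,910; Andrade $232,620 + $416,400 = $649,020; Ibarra $232,620 + $1,244,510 = $1,477,130.

Ferraro: $1,388,240; Delacroix: $1,654,910; Andrade: $649,020; Ibarra: $1,477,130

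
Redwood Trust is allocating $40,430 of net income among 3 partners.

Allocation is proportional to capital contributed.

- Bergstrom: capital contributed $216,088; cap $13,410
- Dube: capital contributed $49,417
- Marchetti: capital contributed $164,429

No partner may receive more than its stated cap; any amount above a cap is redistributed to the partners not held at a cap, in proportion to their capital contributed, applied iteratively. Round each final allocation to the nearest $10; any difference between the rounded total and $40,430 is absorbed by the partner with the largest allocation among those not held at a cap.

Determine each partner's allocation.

Combined capital contributed = 429,934.
Unconstrained shares: Bergstrom 20,320.42; Dube 4,647.06; Marchetti 15,462.52.
Cap binds for Bergstrom ($13,410); balance $27,020 reallocated over remaining capital contributed 213,846.
Remaining shares: Dube 6,243.97 → $6,240; Marchetti 20,776.03 → $20,780.

Bergstrom: $13,410 | Dube: $6,240 | Marchetti: $20,780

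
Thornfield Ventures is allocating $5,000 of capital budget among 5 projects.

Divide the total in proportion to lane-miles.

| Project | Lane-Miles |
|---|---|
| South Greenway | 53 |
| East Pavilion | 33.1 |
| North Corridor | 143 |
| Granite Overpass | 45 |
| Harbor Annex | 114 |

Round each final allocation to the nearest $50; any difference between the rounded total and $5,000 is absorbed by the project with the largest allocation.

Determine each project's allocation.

Total lane-miles = 388.1.
Proportional shares: South Greenway 53/388.1 × $5,000 = 682.81; East Pavilion 33.1/388.1 × $5,000 = 426.44; North Corridor 143/388.1 × $5,000 = 1,842.31; Granite Overpass 45/388.1 × $5,000 = 579.75; Harbor Annex 114/388.1 × $5,000 = 1,468.69.
At nearest $50: South Greenway $700; East Pavilion $450; North Corridor $1,850; Granite Overpass $600; Harbor Annex $1,450. Sum = $5,050.
Difference $5,000 − $5,050 = −$50 applied to largest allocation (North Corridor): North Corridor becomes $1,800.

South Greenway: $700 | East Pavilion: $450 | North Corridor: $1,800 | Granite Overpass: $600 | Harbor Annex: $1,450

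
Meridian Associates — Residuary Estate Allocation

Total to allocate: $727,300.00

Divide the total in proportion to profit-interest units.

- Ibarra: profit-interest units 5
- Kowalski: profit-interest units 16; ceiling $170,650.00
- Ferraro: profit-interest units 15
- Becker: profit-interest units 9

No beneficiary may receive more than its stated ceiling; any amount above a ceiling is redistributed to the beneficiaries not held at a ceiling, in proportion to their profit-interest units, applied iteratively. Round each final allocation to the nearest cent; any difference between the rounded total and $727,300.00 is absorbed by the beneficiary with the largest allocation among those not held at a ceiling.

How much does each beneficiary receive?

Sum of profit-interest units: 45.
Unconstrained shares: Ibarra 80,811.1111; Kowalski 258,595.5556; Ferraro 242,433.3333; Becker 145,460.0000.
Capped: Kowalski ($170,650.00); residual $556,650.00 reallocated over remaining profit-interest units 29.
Redistributed shares: Ibarra 95,974.1379 → $95,974.14; Ferraro 287,922.4138 → $287,922.41; Becker 172,753.4483 → $172,753.45.

Ibarra: $95,974.14 | Kowalski: $170,650.00 | Ferraro: $287,922.41 | Becker: $172,753.45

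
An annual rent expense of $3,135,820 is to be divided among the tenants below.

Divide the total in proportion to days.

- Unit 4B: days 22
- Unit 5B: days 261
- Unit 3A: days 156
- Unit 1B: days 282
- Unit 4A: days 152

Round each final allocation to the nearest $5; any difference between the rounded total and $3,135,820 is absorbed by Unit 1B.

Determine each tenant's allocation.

Combined days = 873.
Unrounded shares: Unit 4B 22/873 × $3,135,820 = 79,024.10; Unit 5B 261/873 × $3,135,820 = 937,513.20; Unit 3A 156/873 × $3,135,820 = 560,352.71; Unit 1B 282/873 × $3,135,820 = 1,012,945.29; Unit 4A 152/873 × $3,135,820 = 545,984.70.
Rounded to nearest $5: Unit 4B $79,025; Unit 5B $937,515; Unit 3A $560,355; Unit 1B $1,012,945; Unit 4A $545,985. Sum = $3,135,825.
Difference $3,135,820 − $3,135,825 = −$5 applied to Unit 1B: Unit 1B becomes $1,012,940.

Unit 4B: $79,025 · Unit 5B: $937,515 · Unit 3A: $560,355 · Unit 1B: $1,012,940 · Unit 4A: $545,985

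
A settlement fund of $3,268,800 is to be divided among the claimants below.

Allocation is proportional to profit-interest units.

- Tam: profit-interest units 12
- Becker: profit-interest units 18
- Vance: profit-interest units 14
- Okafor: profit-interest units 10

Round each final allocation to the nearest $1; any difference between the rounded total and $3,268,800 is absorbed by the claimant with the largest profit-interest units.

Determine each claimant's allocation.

Sum of profit-interest units: 12 + 18 + 14 + 10 = 54.
Proportional shares: Tam 726,400.00; Becker 1,089,600.00; Vance 847,466.67; Okafor 605,333.33.
After rounding ($1): Tam $726,400; Becker $1,089,600; Vance $847,467; Okafor $605,333. Sum = $3,268,800.
Sum already equals the total — no adjustment.

Tam: $726,400; Becker: $1,089,600; Vance: $847,467; Okafor: $605,333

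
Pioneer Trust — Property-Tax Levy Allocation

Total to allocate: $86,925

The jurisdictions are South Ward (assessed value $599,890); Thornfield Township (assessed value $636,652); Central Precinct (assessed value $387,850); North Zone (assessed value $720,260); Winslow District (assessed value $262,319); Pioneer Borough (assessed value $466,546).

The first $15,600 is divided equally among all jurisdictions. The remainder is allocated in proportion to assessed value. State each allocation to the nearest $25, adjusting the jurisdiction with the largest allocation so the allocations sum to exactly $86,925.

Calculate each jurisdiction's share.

South Ward: $16,525; Thornfield Township: $17,375; Central Precinct: $11,600; North Zone: $19,325; Winslow District: $8,675; Pioneer Borough: $13,425

$15,600 shared equally gives $2,600 per jurisdiction.
Remainder $71,325 by assessed value (total 3,073,517): South Ward 13,921.24 → $13,925; Thornfield Township 14,774.35 → $14,775; Central Precinct 9,000.57 → $9,000; North Zone 16,714.58 → $16,725; Winslow District 6,087.46 → $6,075; Pioneer Borough 10,826.81 → $10,825.
Totals: South Ward $2,600 + $13,925 = $16,525; Thornfield Township $2,600 + $14,775 = $17,375; Central Precinct $2,600 + $9,000 = $11,600; North Zone $2,600 + $16,725 = $19,325; Winslow District $2,600 + $6,075 = $8,675; Pioneer Borough $2,600 + $10,825 = $13,425.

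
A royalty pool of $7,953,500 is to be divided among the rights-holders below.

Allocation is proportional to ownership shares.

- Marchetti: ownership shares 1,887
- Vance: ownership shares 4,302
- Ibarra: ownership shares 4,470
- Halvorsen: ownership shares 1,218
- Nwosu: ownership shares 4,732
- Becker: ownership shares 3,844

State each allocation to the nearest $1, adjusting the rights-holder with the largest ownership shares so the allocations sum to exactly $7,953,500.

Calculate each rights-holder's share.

Marchetti: $733,792; Vance: $1,672,907; Ibarra: $1,738,236; Halvorsen: $473,640; Nwosu: $1,840,120; Becker: $1,494,805

Combined ownership shares = 20,453.
Raw shares: Marchetti 1,887/20,453 × $7,953,500 = 733,792.33; Vance 4,302/20,453 × $7,953,500 = 1,672,906.52; Ibarra 4,470/20,453 × $7,953,500 = 1,738,236.20; Halvorsen 1,218/20,453 × $7,953,500 = 473,640.20; Nwosu 4,732/20,453 × $7,953,500 = 1,840,119.40; Becker 3,844/20,453 × $7,953,500 = 1,494,805.36.
After rounding ($1): Marchetti $733,792; Vance $1,672,907; Ibarra $1,738,236; Halvorsen $473,640; Nwosu $1,840,119; Becker $1,494,805. Sum = $7,953,499.
Difference $7,953,500 − $7,953,499 = +$1 applied to largest ownership shares (Nwosu): Nwosu becomes $1,840,120.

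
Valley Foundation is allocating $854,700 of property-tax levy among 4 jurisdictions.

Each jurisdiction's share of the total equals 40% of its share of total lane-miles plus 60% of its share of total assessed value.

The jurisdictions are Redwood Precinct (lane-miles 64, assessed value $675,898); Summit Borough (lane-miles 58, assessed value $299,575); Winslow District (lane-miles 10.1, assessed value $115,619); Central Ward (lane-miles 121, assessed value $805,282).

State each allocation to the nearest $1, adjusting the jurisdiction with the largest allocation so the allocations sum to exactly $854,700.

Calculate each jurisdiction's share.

Lane-miles total 253.1; assessed value total 1,896,374.
Combined weights (40% lane-miles + 60% assessed value): Redwood Precinct 0.3150; Summit Borough 0.1864; Winslow District 0.0525; Central Ward 0.4460.
Proportional shares: Redwood Precinct 269,226.55; Summit Borough 159,356.16; Winslow District 44,908.63; Central Ward 381,208.66.
After rounding ($1): Redwood Precinct $269,227; Summit Borough $159,356; Winslow District $44,909; Central Ward $381,209. Sum = $854,701.
Difference $854,700 − $854,701 = −$1 applied to largest allocation (Central Ward): Central Ward becomes $381,208.

Redwood Precinct: $269,227; Summit Borough: $159,356; Winslow District: $44,909; Central Ward: $381,208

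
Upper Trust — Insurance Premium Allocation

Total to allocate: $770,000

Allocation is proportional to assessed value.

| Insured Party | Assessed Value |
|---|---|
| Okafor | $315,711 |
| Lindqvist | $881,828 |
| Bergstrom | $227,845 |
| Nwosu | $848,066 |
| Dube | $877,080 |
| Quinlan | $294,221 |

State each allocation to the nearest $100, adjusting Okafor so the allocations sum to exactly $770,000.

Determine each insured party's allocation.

Okafor: $70,500 · Lindqvist: $197,100 · Bergstrom: $50,900 · Nwosu: $189,600 · Dube: $196,100 · Quinlan: $65,800

Assessed value total: 3,444,751.
Unrounded shares: Okafor 315,711/3,444,751 × $770,000 = 70,570.40; Lindqvist 881,828/3,444,751 × $770,000 = 197,113.68; Bergstrom 227,845/3,444,751 × $770,000 = 50,929.85; Nwosu 848,066/3,444,751 × $770,000 = 189,566.91; Dube 877,080/3,444,751 × $770,000 = 196,052.37; Quinlan 294,221/3,444,751 × $770,000 = 65,766.78.
Rounded to nearest $100: Okafor $70,600; Lindqvist $197,100; Bergstrom $50,900; Nwosu $189,600; Dube $196,100; Quinlan $65,800. Sum = $770,100.
Difference $770,000 − $770,100 = −$100 applied to Okafor: Okafor becomes $70,500.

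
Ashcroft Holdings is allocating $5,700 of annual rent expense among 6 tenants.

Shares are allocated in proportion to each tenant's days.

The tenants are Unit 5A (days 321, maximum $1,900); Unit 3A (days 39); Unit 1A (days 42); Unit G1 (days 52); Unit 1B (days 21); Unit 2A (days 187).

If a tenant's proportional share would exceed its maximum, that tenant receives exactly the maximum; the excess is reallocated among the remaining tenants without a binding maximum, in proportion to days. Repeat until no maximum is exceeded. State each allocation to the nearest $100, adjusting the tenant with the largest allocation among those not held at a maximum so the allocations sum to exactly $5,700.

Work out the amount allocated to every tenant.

Days total: 662.
Pro-rata shares before constraints: Unit 5A 2,763.90; Unit 3A 335.80; Unit 1A 361.63; Unit G1 447.73; Unit 1B 180.82; Unit 2A 1,610.12.
Held at cap: Unit 5A ($1,900); balance $3,800 reallocated over remaining days 341.
Shares after redistribution: Unit 3A 434.60 → $400; Unit 1A 468.04 → $500; Unit G1 579.47 → $600; Unit 1B 234.02 → $200; Unit 2A 2,083.87 → $2,100.

Unit 5A: $1,900 · Unit 3A: $400 · Unit 1A: $500 · Unit G1: $600 · Unit 1B: $200 · Unit 2A: $2,100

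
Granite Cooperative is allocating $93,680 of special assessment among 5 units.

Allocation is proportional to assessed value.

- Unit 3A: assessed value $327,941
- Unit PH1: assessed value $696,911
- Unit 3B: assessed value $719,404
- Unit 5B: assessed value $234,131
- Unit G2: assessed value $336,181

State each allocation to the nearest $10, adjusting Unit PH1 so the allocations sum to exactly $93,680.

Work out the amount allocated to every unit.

Sum of assessed value: 2,314,568.
Unrounded shares: Unit 3A 327,941/2,314,568 × $93,680 = 13,273.11; Unit PH1 696,911/2,314,568 × $93,680 = 28,206.83; Unit 3B 719,404/2,314,568 × $93,680 = 29,117.21; Unit 5B 234,131/2,314,568 × $93,680 = 9,476.24; Unit G2 336,181/2,314,568 × $93,680 = 13,606.62.
At nearest $10: Unit 3A $13,270; Unit PH1 $28,210; Unit 3B $29,120; Unit 5B $9,480; Unit G2 $13,610. Sum = $93,690.
Difference $93,680 − $93,690 = −$10 applied to Unit PH1: Unit PH1 becomes $28,200.

Unit 3A: $13,270 · Unit PH1: $28,200 · Unit 3B: $29,120 · Unit 5B: $9,480 · Unit G2: $13,610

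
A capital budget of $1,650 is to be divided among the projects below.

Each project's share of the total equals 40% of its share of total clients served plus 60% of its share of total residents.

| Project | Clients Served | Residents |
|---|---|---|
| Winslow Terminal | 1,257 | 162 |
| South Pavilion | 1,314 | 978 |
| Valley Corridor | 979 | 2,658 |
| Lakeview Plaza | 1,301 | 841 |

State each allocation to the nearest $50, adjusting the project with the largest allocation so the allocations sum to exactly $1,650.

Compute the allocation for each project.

Totals — clients served 4,851, residents 4,639.
Blended shares (40% clients served + 60% residents): Winslow Terminal 0.1246; South Pavilion 0.2348; Valley Corridor 0.4245; Lakeview Plaza 0.2161.
Proportional shares: Winslow Terminal 205.59; South Pavilion 387.49; Valley Corridor 700.44; Lakeview Plaza 356.48.
At nearest $50: Winslow Terminal $200; South Pavilion $400; Valley Corridor $700; Lakeview Plaza $350. Sum = $1,650.
Rounded total matches; no reconciliation needed.

Winslow Terminal: $200; South Pavilion: $400; Valley Corridor: $700; Lakeview Plaza: $350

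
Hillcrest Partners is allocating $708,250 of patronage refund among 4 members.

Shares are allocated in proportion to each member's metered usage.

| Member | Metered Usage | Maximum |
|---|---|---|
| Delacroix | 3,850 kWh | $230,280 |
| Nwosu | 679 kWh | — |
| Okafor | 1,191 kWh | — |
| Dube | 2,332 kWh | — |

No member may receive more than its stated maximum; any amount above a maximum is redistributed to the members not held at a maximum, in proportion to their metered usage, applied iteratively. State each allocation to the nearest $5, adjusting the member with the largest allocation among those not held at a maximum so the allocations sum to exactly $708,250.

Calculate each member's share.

Delacroix: $230,280; Nwosu: $77,235; Okafor: $135,475; Dube: $265,260

Metered usage total: 8,052.
Proportional shares (ignoring caps): Delacroix 338,644.13; Nwosu 59,724.51; Okafor 104,759.78; Dube 205,121.58.
Capped: Delacroix ($230,280); remaining pool $477,970 reallocated over remaining metered usage 4,202.
Remaining shares: Nwosu 77,235.04 → $77,235; Okafor 135,474.12 → $135,475; Dube 265,260.84 → $265,260.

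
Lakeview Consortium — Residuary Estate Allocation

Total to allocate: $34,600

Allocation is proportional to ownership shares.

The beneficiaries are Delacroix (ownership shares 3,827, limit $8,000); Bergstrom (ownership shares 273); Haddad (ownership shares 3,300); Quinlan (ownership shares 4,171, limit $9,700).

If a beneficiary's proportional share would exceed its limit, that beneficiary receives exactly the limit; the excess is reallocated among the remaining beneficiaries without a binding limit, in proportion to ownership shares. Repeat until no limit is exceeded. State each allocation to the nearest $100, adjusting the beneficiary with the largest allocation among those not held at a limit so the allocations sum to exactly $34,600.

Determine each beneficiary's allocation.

Delacroix: $8,000; Bergstrom: $1,300; Haddad: $15,600; Quinlan: $9,700

Sum of ownership shares: 11,571.
Proportional shares (ignoring caps): Delacroix 11,443.63; Bergstrom 816.33; Haddad 9,867.77; Quinlan 12,472.27.
Cap binds for Delacroix ($8,000), Quinlan ($9,700); residual $16,900 reallocated over remaining ownership shares 3,573.
Shares after redistribution: Bergstrom 1,291.27 → $1,300; Haddad 15,608.73 → $15,600.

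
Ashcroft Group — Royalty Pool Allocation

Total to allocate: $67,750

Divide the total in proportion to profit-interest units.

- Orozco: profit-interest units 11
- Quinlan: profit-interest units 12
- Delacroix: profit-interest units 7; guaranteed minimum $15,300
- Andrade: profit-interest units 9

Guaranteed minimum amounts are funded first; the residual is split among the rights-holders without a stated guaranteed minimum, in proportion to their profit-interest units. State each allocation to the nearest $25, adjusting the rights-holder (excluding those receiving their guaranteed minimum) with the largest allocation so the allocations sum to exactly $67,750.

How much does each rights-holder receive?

Guaranteed amounts: Delacroix $15,300. Remaining pool $52,450.
Remaining pool split over remaining profit-interest units 32: Orozco 18,029.69 → $18,025; Quinlan 19,668.75 → $19,675; Andrade 14,751.56 → $14,750.

Orozco: $18,025 | Quinlan: $19,675 | Delacroix: $15,300 | Andrade: $14,750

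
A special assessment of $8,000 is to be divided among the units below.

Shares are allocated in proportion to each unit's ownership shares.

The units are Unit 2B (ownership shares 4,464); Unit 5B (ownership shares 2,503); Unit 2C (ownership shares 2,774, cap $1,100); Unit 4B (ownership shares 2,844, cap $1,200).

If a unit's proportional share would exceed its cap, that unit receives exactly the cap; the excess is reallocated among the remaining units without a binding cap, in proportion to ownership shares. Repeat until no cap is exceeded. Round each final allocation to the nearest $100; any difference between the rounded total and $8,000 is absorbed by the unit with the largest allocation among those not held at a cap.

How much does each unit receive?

Sum of ownership shares: 12,585.
Proportional shares (ignoring caps): Unit 2B 2,837.66; Unit 5B 1,591.10; Unit 2C 1,763.37; Unit 4B 1,807.87.
Cap binds for Unit 2C ($1,100), Unit 4B ($1,200); remaining pool $5,700 reallocated over remaining ownership shares 6,967.
Redistributed shares: Unit 2B 3,652.19 → $3,700; Unit 5B 2,047.81 → $2,000.

Unit 2B: $3,700 · Unit 5B: $2,000 · Unit 2C: $1,100 · Unit 4B: $1,200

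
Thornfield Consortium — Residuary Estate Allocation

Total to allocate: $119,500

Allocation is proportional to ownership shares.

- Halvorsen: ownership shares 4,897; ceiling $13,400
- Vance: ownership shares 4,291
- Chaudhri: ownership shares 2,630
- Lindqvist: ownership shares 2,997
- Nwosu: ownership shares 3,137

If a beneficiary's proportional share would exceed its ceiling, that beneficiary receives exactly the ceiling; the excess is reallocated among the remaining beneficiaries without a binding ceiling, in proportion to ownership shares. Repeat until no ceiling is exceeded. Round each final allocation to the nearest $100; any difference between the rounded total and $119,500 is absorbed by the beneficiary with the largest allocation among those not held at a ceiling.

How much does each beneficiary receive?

Halvorsen: $13,400; Vance: $34,800; Chaudhri: $21,400; Lindqvist: $24,400; Nwosu: $25,500

Total ownership shares = 17,952.
Proportional shares (ignoring caps): Halvorsen 32,597.57; Vance 28,563.64; Chaudhri 17,506.96; Lindqvist 19,949.95; Nwosu 20,881.88.
Held at cap: Halvorsen ($13,400); remaining pool $106,100 reallocated over remaining ownership shares 13,055.
Remaining shares: Vance 34,873.62 → $34,900; Chaudhri 21,374.42 → $21,400; Lindqvist 24,357.08 → $24,400; Nwosu 25,494.88 → $25,500.
Rounding difference −$100 applied to Vance → $34,800.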